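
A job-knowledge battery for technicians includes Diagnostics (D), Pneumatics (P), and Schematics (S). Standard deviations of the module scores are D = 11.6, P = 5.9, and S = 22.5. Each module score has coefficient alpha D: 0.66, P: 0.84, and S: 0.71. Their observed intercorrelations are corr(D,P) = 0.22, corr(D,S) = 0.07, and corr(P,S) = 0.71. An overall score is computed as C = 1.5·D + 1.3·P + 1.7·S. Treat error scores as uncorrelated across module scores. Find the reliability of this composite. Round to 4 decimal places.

Var(C) = 1.5²·11.6² + 1.3²·5.9² + 1.7²·22.5² + 2·[1.95·11.6·5.9·0.22 + 2.55·11.6·22.5·0.07 + 2.21·5.9·22.5·0.71] = 1824.65 + 568.495 = 2393.15.
Under uncorrelated errors the observed covariances equal the true-score covariances, so only the own-variance terms attenuate.
True-score variance = [1.5²·11.6²·0.66 + 1.3²·5.9²·0.84 + 1.7²·22.5²·0.71] + 568.495 = 1288.01 + 568.495 = 1856.51.
Reliability = 1856.51 / 2393.15 = 0.7758.

0.7758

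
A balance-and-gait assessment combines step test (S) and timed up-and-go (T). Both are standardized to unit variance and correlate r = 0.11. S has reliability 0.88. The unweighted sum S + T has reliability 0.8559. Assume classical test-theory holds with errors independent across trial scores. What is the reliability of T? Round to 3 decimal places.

0.800

Var(S+T) = 2 + 2·0.11 = 2.220.
True-score variance = ρ_S + ρ_T + 2·0.11, so 0.8559 = (0.88 + ρ_T + 0.22) / 2.220.
ρ_T = 0.8559·2.220 − 0.88 − 0.22 = 0.800.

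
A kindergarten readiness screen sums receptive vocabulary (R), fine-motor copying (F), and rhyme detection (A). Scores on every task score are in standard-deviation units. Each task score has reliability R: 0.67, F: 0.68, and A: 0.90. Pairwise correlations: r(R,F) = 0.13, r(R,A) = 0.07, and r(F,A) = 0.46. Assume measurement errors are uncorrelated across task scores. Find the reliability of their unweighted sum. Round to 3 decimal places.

0.826

Var(R+F+A) = 3 + 2·[0.13 + 0.07 + 0.46] = 3 + 1.32 = 4.32.
With uncorrelated errors the cross-covariances are all true-score covariance, so they carry over unchanged; only the diagonal terms shrink to ρᵢσᵢ².
True-score variance = [0.67 + 0.68 + 0.90] + 1.32 = 2.25 + 1.32 = 3.57.
Reliability = 3.57 / 4.32 = 0.826.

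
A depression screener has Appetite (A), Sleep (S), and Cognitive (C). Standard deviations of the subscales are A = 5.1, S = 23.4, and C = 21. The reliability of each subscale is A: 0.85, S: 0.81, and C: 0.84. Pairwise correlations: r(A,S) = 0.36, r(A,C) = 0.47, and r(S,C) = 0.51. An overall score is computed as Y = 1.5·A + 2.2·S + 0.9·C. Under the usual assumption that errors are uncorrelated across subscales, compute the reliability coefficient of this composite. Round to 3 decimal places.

0.873

Var(Y) = 1.5²·5.1² + 2.2²·23.4² + 0.9²·21² + 2·[3.3·5.1·23.4·0.36 + 1.35·5.1·21·0.47 + 1.98·23.4·21·0.51] = 3065.92 + 1411.89 = 4477.82.
With uncorrelated errors the cross-covariances are all true-score covariance, so they carry over unchanged; only the diagonal terms shrink to ρᵢσᵢ².
True-score variance = [1.5²·5.1²·0.85 + 2.2²·23.4²·0.81 + 0.9²·21²·0.84] + 1411.89 = 2496.45 + 1411.89 = 3908.35.
Reliability = 3908.35 / 4477.82 = 0.873.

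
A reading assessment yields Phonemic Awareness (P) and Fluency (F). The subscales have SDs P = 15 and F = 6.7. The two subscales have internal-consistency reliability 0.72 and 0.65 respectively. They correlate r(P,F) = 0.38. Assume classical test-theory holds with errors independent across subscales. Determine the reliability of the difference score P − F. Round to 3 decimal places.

Var(P−F) = 15² + 6.7² − 2·15·6.7·0.38 = 269.89 − 76.38 = 193.51.
Under uncorrelated errors the observed covariances equal the true-score covariances, so only the own-variance terms attenuate.
True-score variance = [15²·0.72 + 6.7²·0.65] − 76.38 = 191.178 − 76.38 = 114.798.
Reliability = 114.798 / 193.51 = 0.593.

0.593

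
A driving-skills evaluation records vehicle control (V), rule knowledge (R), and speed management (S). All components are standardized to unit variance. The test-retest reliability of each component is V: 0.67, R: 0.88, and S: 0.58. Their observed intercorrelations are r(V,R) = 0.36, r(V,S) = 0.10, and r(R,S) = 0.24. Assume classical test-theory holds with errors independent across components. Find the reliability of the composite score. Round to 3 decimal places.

0.802

Var(V+R+S) = 3 + 2·[0.36 + 0.10 + 0.24] = 3 + 1.4 = 4.4.
Because errors are independent across components, Cov(Tᵢ,Tⱼ) = Cov(Xᵢ,Xⱼ); the off-diagonal part of the true-score variance is the same as above.
True-score variance = [0.67 + 0.88 + 0.58] + 1.4 = 2.13 + 1.4 = 3.53.
Reliability = 3.53 / 4.4 = 0.802.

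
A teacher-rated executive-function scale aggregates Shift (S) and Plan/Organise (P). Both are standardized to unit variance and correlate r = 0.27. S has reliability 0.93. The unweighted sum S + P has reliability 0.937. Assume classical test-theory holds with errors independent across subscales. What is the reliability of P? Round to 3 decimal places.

0.910

Var(S+P) = 2 + 2·0.27 = 2.540.
True-score variance = ρ_S + ρ_P + 2·0.27, so 0.937 = (0.93 + ρ_P + 0.54) / 2.540.
ρ_P = 0.937·2.540 − 0.93 − 0.54 = 0.910.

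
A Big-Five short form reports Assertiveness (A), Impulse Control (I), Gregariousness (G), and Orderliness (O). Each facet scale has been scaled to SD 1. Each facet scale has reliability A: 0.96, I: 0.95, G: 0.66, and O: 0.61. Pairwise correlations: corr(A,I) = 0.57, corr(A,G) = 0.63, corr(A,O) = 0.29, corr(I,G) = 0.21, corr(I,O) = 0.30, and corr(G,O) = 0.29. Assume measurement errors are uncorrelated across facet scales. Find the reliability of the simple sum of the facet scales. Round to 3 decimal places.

0.904

Var(A+I+G+O) = 4 + 2·[0.57 + 0.63 + 0.29 + 0.21 + 0.30 + 0.29] = 4 + 4.58 = 8.58.
Under uncorrelated errors the observed covariances equal the true-score covariances, so only the own-variance terms attenuate.
True-score variance = [0.96 + 0.95 + 0.66 + 0.61] + 4.58 = 3.18 + 4.58 = 7.76.
Reliability = 7.76 / 8.58 = 0.904.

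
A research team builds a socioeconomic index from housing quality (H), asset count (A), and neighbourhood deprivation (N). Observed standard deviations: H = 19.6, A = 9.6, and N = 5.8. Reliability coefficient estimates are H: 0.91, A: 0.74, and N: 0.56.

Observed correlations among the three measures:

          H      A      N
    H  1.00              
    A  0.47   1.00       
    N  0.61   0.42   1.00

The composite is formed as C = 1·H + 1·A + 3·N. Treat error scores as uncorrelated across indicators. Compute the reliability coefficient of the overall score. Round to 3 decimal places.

0.873

Var(C) = 19.6² + 9.6² + 3²·5.8² + 2·[19.6·9.6·0.47 + 3·19.6·5.8·0.61 + 3·9.6·5.8·0.42] = 779.08 + 733.253 = 1512.33.
With uncorrelated errors the cross-covariances are all true-score covariance, so they carry over unchanged; only the diagonal terms shrink to ρᵢσᵢ².
True-score variance = [19.6²·0.91 + 9.6²·0.74 + 3²·5.8²·0.56] + 733.253 = 587.33 + 733.253 = 1320.58.
Reliability = 1320.58 / 1512.33 = 0.873.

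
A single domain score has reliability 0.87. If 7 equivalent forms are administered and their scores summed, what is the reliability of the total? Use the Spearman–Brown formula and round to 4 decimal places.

0.9791

ρ_k = kρ / (1 + (k−1)ρ) = 7·0.87 / (1 + 6·0.87) = 6.090 / 6.220 = 0.9791.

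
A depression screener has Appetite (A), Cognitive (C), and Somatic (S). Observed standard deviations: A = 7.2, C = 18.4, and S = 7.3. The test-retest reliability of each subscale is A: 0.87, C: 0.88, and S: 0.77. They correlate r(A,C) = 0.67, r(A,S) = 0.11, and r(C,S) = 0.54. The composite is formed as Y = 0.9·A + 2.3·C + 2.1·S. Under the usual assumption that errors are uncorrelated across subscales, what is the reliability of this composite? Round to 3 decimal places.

Var(Y) = 0.9²·7.2² + 2.3²·18.4² + 2.1²·7.3² + 2·[2.07·7.2·18.4·0.67 + 1.89·7.2·7.3·0.11 + 4.83·18.4·7.3·0.54] = 2067.98 + 1089.99 = 3157.98.
With uncorrelated errors the cross-covariances are all true-score covariance, so they carry over unchanged; only the diagonal terms shrink to ρᵢσᵢ².
True-score variance = [0.9²·7.2²·0.87 + 2.3²·18.4²·0.88 + 2.1²·7.3²·0.77] + 1089.99 = 1793.55 + 1089.99 = 2883.55.
Reliability = 2883.55 / 3157.98 = 0.913.

0.913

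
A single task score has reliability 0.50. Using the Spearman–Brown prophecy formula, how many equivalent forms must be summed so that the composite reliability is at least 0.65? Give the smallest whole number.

k ≥ ρ*(1−ρ₁)/(ρ₁(1−ρ*)) = 0.65·0.50 / (0.50·0.35) = 1.857.
Smallest integer k = 2.

2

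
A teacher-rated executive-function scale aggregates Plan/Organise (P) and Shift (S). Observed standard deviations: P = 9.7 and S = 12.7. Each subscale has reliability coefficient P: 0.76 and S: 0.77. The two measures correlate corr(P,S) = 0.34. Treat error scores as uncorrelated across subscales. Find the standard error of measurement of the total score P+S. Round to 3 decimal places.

7.725

Var(total) = 255.38 + 83.7692 = 339.149.
True-score variance = 195.702 + 83.7692 = 279.471, so reliability = 0.8240.
Error variance = 339.149 − 279.471 = 59.6783; SEM = √59.6783 = 7.725.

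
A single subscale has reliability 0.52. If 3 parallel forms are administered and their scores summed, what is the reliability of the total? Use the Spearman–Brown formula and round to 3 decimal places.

ρ_k = kρ / (1 + (k−1)ρ) = 3·0.52 / (1 + 2·0.52) = 1.560 / 2.040 = 0.765.

0.765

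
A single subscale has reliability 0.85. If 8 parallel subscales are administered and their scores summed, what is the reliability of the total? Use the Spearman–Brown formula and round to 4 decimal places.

ρ_k = kρ / (1 + (k−1)ρ) = 8·0.85 / (1 + 7·0.85) = 6.800 / 6.950 = 0.9784.

0.9784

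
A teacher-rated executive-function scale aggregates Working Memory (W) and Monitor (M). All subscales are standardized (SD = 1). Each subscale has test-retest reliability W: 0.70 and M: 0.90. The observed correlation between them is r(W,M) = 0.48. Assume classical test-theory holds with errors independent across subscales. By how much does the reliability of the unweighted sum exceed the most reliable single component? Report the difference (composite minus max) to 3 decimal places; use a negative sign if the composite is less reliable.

-0.035

Var(sum) = 2 + 0.96 = 2.96; true-score variance = 1.6 + 0.96 = 2.56; composite reliability = 0.8649.
Max component reliability = 0.9000.
Difference = 0.8649 − 0.9000 = -0.035.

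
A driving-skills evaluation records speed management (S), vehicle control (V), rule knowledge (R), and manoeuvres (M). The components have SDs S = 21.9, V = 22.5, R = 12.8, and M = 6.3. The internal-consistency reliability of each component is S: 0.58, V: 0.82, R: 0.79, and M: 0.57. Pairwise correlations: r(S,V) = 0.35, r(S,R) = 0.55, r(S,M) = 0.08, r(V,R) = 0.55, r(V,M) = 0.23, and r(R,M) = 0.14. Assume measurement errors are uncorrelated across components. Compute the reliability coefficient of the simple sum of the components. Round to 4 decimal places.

Var(S+V+R+M) = 21.9² + 22.5² + 12.8² + 6.3² + 2·[21.9·22.5·0.35 + 21.9·12.8·0.55 + 21.9·6.3·0.08 + 22.5·12.8·0.55 + 22.5·6.3·0.23 + 12.8·6.3·0.14] = 1189.39 + 1079.94 = 2269.33.
Because errors are independent across components, Cov(Tᵢ,Tⱼ) = Cov(Xᵢ,Xⱼ); the off-diagonal part of the true-score variance is the same as above.
True-score variance = [21.9²·0.58 + 22.5²·0.82 + 12.8²·0.79 + 6.3²·0.57] + 1079.94 = 845.356 + 1079.94 = 1925.29.
Reliability = 1925.29 / 2269.33 = 0.8484.

0.8484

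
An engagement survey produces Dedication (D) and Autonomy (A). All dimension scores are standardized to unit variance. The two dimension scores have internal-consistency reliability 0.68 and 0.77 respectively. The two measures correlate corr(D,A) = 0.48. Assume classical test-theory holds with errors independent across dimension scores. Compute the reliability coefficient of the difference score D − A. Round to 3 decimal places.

0.471

Var(D−A) = 1 + 1 − 2·0.48 = 2 − 0.96 = 1.04.
Because errors are independent across components, Cov(Tᵢ,Tⱼ) = Cov(Xᵢ,Xⱼ); the off-diagonal part of the true-score variance is the same as above.
True-score variance = [0.68 + 0.77] − 0.96 = 1.45 − 0.96 = 0.49.
Reliability = 0.49 / 1.04 = 0.471.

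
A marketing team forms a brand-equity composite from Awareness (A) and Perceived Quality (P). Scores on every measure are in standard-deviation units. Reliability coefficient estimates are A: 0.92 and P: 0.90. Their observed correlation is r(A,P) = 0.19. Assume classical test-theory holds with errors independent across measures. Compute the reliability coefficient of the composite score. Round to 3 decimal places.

0.924

Var(A+P) = 2 + 2·[0.19] = 2 + 0.38 = 2.38.
Under uncorrelated errors the observed covariances equal the true-score covariances, so only the own-variance terms attenuate.
True-score variance = [0.92 + 0.90] + 0.38 = 1.82 + 0.38 = 2.2.
Reliability = 2.2 / 2.38 = 0.924.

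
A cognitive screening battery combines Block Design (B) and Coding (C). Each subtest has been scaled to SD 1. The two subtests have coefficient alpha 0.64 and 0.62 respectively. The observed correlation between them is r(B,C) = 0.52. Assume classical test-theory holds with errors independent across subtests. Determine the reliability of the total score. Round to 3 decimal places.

Var(B+C) = 2 + 2·[0.52] = 2 + 1.04 = 3.04.
With uncorrelated errors the cross-covariances are all true-score covariance, so they carry over unchanged; only the diagonal terms shrink to ρᵢσᵢ².
True-score variance = [0.64 + 0.62] + 1.04 = 1.26 + 1.04 = 2.3.
Reliability = 2.3 / 3.04 = 0.757.

0.757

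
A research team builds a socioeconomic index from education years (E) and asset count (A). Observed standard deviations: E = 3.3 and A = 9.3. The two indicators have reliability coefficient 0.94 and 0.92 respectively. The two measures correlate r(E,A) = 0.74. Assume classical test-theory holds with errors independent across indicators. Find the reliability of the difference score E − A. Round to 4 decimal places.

Var(E−A) = 3.3² + 9.3² − 2·3.3·9.3·0.74 = 97.38 − 45.4212 = 51.9588.
Under uncorrelated errors the observed covariances equal the true-score covariances, so only the own-variance terms attenuate.
True-score variance = [3.3²·0.94 + 9.3²·0.92] − 45.4212 = 89.8074 − 45.4212 = 44.3862.
Reliability = 44.3862 / 51.9588 = 0.8543.

0.8543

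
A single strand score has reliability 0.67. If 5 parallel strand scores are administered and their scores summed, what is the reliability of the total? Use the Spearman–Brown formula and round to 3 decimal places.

ρ_k = kρ / (1 + (k−1)ρ) = 5·0.67 / (1 + 4·0.67) = 3.350 / 3.680 = 0.910.

0.910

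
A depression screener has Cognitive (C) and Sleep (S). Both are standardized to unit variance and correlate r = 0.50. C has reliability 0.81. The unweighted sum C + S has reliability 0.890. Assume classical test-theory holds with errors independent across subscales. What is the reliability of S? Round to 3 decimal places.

0.860

Var(C+S) = 2 + 2·0.50 = 3.000.
True-score variance = ρ_C + ρ_S + 2·0.50, so 0.890 = (0.81 + ρ_S + 1.00) / 3.000.
ρ_S = 0.890·3.000 − 0.81 − 1.00 = 0.860.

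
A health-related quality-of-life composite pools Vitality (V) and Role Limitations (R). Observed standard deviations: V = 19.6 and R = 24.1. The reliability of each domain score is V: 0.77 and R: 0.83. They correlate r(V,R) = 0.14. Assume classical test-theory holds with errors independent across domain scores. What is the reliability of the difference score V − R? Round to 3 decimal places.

0.775

Var(V−R) = 19.6² + 24.1² − 2·19.6·24.1·0.14 = 964.97 − 132.261 = 832.709.
Under uncorrelated errors the observed covariances equal the true-score covariances, so only the own-variance terms attenuate.
True-score variance = [19.6²·0.77 + 24.1²·0.83] − 132.261 = 777.876 − 132.261 = 645.615.
Reliability = 645.615 / 832.709 = 0.775.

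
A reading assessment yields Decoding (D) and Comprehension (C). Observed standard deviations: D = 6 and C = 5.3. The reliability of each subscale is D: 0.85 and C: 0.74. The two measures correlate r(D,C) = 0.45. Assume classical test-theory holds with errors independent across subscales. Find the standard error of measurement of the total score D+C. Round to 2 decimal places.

3.56

Var(total) = 64.09 + 28.62 = 92.71.
True-score variance = 51.3866 + 28.62 = 80.0066, so reliability = 0.8630.
Error variance = 92.71 − 80.0066 = 12.7034; SEM = √12.7034 = 3.56.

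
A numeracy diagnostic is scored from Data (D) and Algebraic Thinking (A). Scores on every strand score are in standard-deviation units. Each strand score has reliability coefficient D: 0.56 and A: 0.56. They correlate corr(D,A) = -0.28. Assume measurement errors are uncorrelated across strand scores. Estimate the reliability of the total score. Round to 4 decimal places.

Var(D+A) = 2 + 2·[(-0.28)] = 2 − 0.56 = 1.44.
Under uncorrelated errors the observed covariances equal the true-score covariances, so only the own-variance terms attenuate.
True-score variance = [0.56 + 0.56] − 0.56 = 1.12 − 0.56 = 0.56.
Reliability = 0.56 / 1.44 = 0.3889.

0.3889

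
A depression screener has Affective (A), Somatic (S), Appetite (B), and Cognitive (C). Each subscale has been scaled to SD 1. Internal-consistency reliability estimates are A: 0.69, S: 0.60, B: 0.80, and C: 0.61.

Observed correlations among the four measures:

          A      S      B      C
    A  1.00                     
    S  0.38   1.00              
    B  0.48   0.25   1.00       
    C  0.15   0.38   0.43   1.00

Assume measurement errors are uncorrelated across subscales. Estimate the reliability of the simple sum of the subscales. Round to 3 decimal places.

0.840

Var(A+S+B+C) = 4 + 2·[0.38 + 0.48 + 0.15 + 0.25 + 0.38 + 0.43] = 4 + 4.14 = 8.14.
Because errors are independent across components, Cov(Tᵢ,Tⱼ) = Cov(Xᵢ,Xⱼ); the off-diagonal part of the true-score variance is the same as above.
True-score variance = [0.69 + 0.60 + 0.80 + 0.61] + 4.14 = 2.7 + 4.14 = 6.84.
Reliability = 6.84 / 8.14 = 0.840.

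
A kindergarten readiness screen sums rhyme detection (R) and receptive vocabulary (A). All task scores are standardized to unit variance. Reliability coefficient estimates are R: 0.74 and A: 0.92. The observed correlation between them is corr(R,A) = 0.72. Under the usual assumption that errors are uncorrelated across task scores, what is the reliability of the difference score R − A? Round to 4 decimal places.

0.3929

Var(R−A) = 1 + 1 − 2·0.72 = 2 − 1.44 = 0.56.
Under uncorrelated errors the observed covariances equal the true-score covariances, so only the own-variance terms attenuate.
True-score variance = [0.74 + 0.92] − 1.44 = 1.66 − 1.44 = 0.22.
Reliability = 0.22 / 0.56 = 0.3929.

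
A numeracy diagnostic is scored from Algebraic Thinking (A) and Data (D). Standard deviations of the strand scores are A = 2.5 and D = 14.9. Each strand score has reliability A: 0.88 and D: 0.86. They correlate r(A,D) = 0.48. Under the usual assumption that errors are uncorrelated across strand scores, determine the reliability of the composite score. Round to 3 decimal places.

0.879

Var(A+D) = 2.5² + 14.9² + 2·[2.5·14.9·0.48] = 228.26 + 35.76 = 264.02.
Because errors are independent across components, Cov(Tᵢ,Tⱼ) = Cov(Xᵢ,Xⱼ); the off-diagonal part of the true-score variance is the same as above.
True-score variance = [2.5²·0.88 + 14.9²·0.86] + 35.76 = 196.429 + 35.76 = 232.189.
Reliability = 232.189 / 264.02 = 0.879.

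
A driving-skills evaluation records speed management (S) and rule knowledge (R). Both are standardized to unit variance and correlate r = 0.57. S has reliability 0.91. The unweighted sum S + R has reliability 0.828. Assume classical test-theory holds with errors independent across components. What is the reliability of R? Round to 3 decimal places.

Var(S+R) = 2 + 2·0.57 = 3.140.
True-score variance = ρ_S + ρ_R + 2·0.57, so 0.828 = (0.91 + ρ_R + 1.14) / 3.140.
ρ_R = 0.828·3.140 − 0.91 − 1.14 = 0.550.

0.550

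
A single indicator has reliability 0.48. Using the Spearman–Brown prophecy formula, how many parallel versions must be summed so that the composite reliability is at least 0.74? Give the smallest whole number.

4

k ≥ ρ*(1−ρ₁)/(ρ₁(1−ρ*)) = 0.74·0.52 / (0.48·0.26) = 3.083.
Smallest integer k = 4.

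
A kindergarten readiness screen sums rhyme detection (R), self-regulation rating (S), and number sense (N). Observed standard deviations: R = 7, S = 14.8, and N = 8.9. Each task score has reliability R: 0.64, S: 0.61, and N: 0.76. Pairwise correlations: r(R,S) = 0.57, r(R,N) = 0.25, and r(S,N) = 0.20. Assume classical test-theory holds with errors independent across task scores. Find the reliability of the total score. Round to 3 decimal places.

Var(R+S+N) = 7² + 14.8² + 8.9² + 2·[7·14.8·0.57 + 7·8.9·0.25 + 14.8·8.9·0.20] = 347.25 + 201.942 = 549.192.
With uncorrelated errors the cross-covariances are all true-score covariance, so they carry over unchanged; only the diagonal terms shrink to ρᵢσᵢ².
True-score variance = [7²·0.64 + 14.8²·0.61 + 8.9²·0.76] + 201.942 = 225.174 + 201.942 = 427.116.
Reliability = 427.116 / 549.192 = 0.778.

0.778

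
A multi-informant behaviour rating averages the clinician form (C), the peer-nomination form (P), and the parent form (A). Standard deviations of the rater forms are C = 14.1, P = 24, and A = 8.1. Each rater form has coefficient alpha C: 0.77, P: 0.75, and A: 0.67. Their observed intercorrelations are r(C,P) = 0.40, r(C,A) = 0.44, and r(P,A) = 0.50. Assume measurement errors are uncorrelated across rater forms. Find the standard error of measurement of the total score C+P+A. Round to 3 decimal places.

Var(total) = 840.42 + 565.625 = 1406.04.
True-score variance = 629.042 + 565.625 = 1194.67, so reliability = 0.8497.
Error variance = 1406.04 − 1194.67 = 211.378; SEM = √211.378 = 14.539.

14.539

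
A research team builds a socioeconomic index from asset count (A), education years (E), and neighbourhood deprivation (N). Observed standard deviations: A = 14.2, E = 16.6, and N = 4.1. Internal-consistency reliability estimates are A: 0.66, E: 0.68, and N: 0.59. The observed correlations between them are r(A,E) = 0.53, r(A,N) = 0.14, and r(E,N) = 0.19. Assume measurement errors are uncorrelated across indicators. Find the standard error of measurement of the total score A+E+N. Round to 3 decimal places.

Var(total) = 494.01 + 292.028 = 786.038.
True-score variance = 330.381 + 292.028 = 622.409, so reliability = 0.7918.
Error variance = 786.038 − 622.409 = 163.629; SEM = √163.629 = 12.792.

12.792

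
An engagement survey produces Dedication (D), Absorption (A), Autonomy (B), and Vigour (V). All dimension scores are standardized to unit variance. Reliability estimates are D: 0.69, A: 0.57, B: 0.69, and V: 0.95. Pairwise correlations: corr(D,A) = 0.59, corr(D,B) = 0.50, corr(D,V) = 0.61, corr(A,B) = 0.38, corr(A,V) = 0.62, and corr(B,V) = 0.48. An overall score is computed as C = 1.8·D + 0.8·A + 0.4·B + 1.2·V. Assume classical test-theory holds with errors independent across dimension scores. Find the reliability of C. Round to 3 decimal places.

0.887

Var(C) = 1.8² + 0.8² + 0.4² + 1.2² + 2·[1.44·0.59 + 0.72·0.50 + 2.16·0.61 + 0.32·0.38 + 0.96·0.62 + 0.48·0.48] = 5.48 + 6.9488 = 12.4288.
With uncorrelated errors the cross-covariances are all true-score covariance, so they carry over unchanged; only the diagonal terms shrink to ρᵢσᵢ².
True-score variance = [1.8²·0.69 + 0.8²·0.57 + 0.4²·0.69 + 1.2²·0.95] + 6.9488 = 4.0788 + 6.9488 = 11.0276.
Reliability = 11.0276 / 12.4288 = 0.887.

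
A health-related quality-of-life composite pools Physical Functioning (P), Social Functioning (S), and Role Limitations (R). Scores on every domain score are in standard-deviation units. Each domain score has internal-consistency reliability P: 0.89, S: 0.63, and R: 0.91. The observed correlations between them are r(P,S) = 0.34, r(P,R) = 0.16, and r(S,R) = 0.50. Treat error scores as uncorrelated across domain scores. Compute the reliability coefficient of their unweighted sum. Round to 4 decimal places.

0.8860

Var(P+S+R) = 3 + 2·[0.34 + 0.16 + 0.50] = 3 + 2 = 5.
Because errors are independent across components, Cov(Tᵢ,Tⱼ) = Cov(Xᵢ,Xⱼ); the off-diagonal part of the true-score variance is the same as above.
True-score variance = [0.89 + 0.63 + 0.91] + 2 = 2.43 + 2 = 4.43.
Reliability = 4.43 / 5 = 0.8860.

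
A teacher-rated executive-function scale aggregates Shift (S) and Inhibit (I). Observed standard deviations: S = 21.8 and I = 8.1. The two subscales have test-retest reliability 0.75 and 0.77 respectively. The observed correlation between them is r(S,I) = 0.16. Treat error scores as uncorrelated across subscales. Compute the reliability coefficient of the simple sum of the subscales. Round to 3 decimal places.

0.776

Var(S+I) = 21.8² + 8.1² + 2·[21.8·8.1·0.16] = 540.85 + 56.5056 = 597.356.
Because errors are independent across components, Cov(Tᵢ,Tⱼ) = Cov(Xᵢ,Xⱼ); the off-diagonal part of the true-score variance is the same as above.
True-score variance = [21.8²·0.75 + 8.1²·0.77] + 56.5056 = 406.95 + 56.5056 = 463.455.
Reliability = 463.455 / 597.356 = 0.776.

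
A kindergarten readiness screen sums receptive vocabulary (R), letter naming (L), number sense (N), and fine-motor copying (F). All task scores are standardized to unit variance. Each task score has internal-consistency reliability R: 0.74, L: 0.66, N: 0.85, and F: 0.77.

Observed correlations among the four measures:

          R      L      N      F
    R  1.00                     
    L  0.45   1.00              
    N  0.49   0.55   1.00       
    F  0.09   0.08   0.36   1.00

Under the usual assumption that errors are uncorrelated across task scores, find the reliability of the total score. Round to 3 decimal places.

0.878

Var(R+L+N+F) = 4 + 2·[0.45 + 0.49 + 0.09 + 0.55 + 0.08 + 0.36] = 4 + 4.04 = 8.04.
Because errors are independent across components, Cov(Tᵢ,Tⱼ) = Cov(Xᵢ,Xⱼ); the off-diagonal part of the true-score variance is the same as above.
True-score variance = [0.74 + 0.66 + 0.85 + 0.77] + 4.04 = 3.02 + 4.04 = 7.06.
Reliability = 7.06 / 8.04 = 0.878.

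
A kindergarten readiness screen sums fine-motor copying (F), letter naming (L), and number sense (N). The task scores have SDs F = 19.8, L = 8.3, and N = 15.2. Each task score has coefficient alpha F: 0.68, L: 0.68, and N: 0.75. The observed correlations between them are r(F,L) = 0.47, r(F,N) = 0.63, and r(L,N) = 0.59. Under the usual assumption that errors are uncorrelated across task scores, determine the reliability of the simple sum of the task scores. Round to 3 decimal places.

0.851

Var(F+L+N) = 19.8² + 8.3² + 15.2² + 2·[19.8·8.3·0.47 + 19.8·15.2·0.63 + 8.3·15.2·0.59] = 691.97 + 682.558 = 1374.53.
Under uncorrelated errors the observed covariances equal the true-score covariances, so only the own-variance terms attenuate.
True-score variance = [19.8²·0.68 + 8.3²·0.68 + 15.2²·0.75] + 682.558 = 486.712 + 682.558 = 1169.27.
Reliability = 1169.27 / 1374.53 = 0.851.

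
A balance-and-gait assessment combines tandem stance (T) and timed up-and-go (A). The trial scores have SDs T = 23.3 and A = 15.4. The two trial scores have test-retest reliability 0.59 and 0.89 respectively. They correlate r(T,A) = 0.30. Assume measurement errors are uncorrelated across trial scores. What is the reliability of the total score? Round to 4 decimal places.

0.7502

Var(T+A) = 23.3² + 15.4² + 2·[23.3·15.4·0.30] = 780.05 + 215.292 = 995.342.
With uncorrelated errors the cross-covariances are all true-score covariance, so they carry over unchanged; only the diagonal terms shrink to ρᵢσᵢ².
True-score variance = [23.3²·0.59 + 15.4²·0.89] + 215.292 = 531.378 + 215.292 = 746.67.
Reliability = 746.67 / 995.342 = 0.7502.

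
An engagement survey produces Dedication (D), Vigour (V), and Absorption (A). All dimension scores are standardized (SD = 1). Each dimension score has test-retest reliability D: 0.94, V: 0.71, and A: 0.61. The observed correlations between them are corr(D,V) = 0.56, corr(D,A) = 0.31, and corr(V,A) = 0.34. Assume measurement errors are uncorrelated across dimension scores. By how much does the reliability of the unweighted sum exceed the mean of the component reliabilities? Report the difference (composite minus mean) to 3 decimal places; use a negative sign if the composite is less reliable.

Var(sum) = 3 + 2.42 = 5.42; true-score variance = 2.26 + 2.42 = 4.68; composite reliability = 0.8635.
Mean component reliability = 0.7533.
Difference = 0.8635 − 0.7533 = 0.110.

0.110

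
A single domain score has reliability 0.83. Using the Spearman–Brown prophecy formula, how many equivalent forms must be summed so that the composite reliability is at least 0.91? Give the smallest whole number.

3

k ≥ ρ*(1−ρ₁)/(ρ₁(1−ρ*)) = 0.91·0.17 / (0.83·0.09) = 2.071.
Smallest integer k = 3.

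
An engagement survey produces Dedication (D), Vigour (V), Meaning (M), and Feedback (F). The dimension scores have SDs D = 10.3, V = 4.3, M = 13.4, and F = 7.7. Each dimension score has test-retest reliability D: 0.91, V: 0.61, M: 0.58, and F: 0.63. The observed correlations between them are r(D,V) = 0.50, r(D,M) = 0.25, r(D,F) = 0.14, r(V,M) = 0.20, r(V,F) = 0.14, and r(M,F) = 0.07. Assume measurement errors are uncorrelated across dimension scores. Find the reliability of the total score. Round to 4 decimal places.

Var(D+V+M+F) = 10.3² + 4.3² + 13.4² + 7.7² + 2·[10.3·4.3·0.50 + 10.3·13.4·0.25 + 10.3·7.7·0.14 + 4.3·13.4·0.20 + 4.3·7.7·0.14 + 13.4·7.7·0.07] = 363.43 + 182.271 = 545.701.
Under uncorrelated errors the observed covariances equal the true-score covariances, so only the own-variance terms attenuate.
True-score variance = [10.3²·0.91 + 4.3²·0.61 + 13.4²·0.58 + 7.7²·0.63] + 182.271 = 249.318 + 182.271 = 431.589.
Reliability = 431.589 / 545.701 = 0.7909.

0.7909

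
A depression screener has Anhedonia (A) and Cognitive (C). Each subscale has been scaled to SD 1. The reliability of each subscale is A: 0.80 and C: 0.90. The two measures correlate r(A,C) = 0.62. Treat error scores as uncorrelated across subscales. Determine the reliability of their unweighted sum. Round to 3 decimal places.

Var(A+C) = 2 + 2·[0.62] = 2 + 1.24 = 3.24.
With uncorrelated errors the cross-covariances are all true-score covariance, so they carry over unchanged; only the diagonal terms shrink to ρᵢσᵢ².
True-score variance = [0.80 + 0.90] + 1.24 = 1.7 + 1.24 = 2.94.
Reliability = 2.94 / 3.24 = 0.907.

0.907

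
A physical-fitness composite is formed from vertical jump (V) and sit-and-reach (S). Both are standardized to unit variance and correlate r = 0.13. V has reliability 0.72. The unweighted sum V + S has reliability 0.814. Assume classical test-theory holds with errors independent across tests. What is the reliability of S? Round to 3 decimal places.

0.860

Var(V+S) = 2 + 2·0.13 = 2.260.
True-score variance = ρ_V + ρ_S + 2·0.13, so 0.814 = (0.72 + ρ_S + 0.26) / 2.260.
ρ_S = 0.814·2.260 − 0.72 − 0.26 = 0.860.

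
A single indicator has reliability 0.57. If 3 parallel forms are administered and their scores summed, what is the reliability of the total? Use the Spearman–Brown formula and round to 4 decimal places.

ρ_k = kρ / (1 + (k−1)ρ) = 3·0.57 / (1 + 2·0.57) = 1.710 / 2.140 = 0.7991.

0.7991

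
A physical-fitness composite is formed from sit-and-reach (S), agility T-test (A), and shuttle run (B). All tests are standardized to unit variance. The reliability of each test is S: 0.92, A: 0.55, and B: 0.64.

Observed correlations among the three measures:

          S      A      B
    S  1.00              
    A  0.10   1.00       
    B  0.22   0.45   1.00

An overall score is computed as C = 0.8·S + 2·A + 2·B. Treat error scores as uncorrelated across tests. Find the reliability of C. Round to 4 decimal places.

Var(C) = 0.8² + 2² + 2² + 2·[1.6·0.10 + 1.6·0.22 + 4·0.45] = 8.64 + 4.624 = 13.264.
Because errors are independent across components, Cov(Tᵢ,Tⱼ) = Cov(Xᵢ,Xⱼ); the off-diagonal part of the true-score variance is the same as above.
True-score variance = [0.8²·0.92 + 2²·0.55 + 2²·0.64] + 4.624 = 5.3488 + 4.624 = 9.9728.
Reliability = 9.9728 / 13.264 = 0.7519.

0.7519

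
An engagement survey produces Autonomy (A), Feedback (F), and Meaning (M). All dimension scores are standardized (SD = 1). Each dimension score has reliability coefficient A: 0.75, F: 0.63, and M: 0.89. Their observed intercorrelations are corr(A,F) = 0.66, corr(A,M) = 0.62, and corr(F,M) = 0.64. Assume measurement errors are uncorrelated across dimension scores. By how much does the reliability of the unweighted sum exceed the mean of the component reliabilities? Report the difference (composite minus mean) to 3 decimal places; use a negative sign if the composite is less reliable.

Var(sum) = 3 + 3.84 = 6.84; true-score variance = 2.27 + 3.84 = 6.11; composite reliability = 0.8933.
Mean component reliability = 0.7567.
Difference = 0.8933 − 0.7567 = 0.137.

0.137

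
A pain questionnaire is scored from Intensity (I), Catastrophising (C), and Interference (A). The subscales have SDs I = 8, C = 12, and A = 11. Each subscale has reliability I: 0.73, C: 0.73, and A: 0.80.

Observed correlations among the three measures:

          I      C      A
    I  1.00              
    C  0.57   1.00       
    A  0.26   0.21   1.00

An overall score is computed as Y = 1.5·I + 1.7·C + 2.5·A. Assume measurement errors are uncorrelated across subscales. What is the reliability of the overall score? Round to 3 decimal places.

Var(Y) = 1.5²·8² + 1.7²·12² + 2.5²·11² + 2·[2.55·8·12·0.57 + 3.75·8·11·0.26 + 4.25·12·11·0.21] = 1316.41 + 686.292 = 2002.7.
With uncorrelated errors the cross-covariances are all true-score covariance, so they carry over unchanged; only the diagonal terms shrink to ρᵢσᵢ².
True-score variance = [1.5²·8²·0.73 + 1.7²·12²·0.73 + 2.5²·11²·0.80] + 686.292 = 1013.92 + 686.292 = 1700.21.
Reliability = 1700.21 / 2002.7 = 0.849.

0.849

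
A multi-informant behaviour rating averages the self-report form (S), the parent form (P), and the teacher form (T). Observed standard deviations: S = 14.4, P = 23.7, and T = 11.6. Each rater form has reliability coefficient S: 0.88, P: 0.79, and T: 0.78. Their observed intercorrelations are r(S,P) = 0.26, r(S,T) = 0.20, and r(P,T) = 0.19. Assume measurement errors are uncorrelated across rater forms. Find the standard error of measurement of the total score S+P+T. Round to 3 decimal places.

Var(total) = 903.61 + 348.751 = 1252.36.
True-score variance = 731.169 + 348.751 = 1079.92, so reliability = 0.8623.
Error variance = 1252.36 − 1079.92 = 172.441; SEM = √172.441 = 13.132.

13.132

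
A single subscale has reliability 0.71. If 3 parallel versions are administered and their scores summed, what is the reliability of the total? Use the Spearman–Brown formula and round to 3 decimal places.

ρ_k = kρ / (1 + (k−1)ρ) = 3·0.71 / (1 + 2·0.71) = 2.130 / 2.420 = 0.880.

0.880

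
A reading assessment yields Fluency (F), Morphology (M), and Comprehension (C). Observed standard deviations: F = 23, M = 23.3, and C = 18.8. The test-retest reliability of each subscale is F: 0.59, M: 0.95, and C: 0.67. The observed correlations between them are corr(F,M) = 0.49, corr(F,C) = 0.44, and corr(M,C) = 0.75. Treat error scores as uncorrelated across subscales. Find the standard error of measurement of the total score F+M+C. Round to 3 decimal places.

18.991

Var(total) = 1425.33 + 1562.75 = 2988.08.
True-score variance = 1064.66 + 1562.75 = 2627.41, so reliability = 0.8793.
Error variance = 2988.08 − 2627.41 = 360.67; SEM = √360.67 = 18.991.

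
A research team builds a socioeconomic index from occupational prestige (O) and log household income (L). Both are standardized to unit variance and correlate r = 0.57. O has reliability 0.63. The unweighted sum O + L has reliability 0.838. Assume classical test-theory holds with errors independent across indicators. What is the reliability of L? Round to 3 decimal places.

0.861

Var(O+L) = 2 + 2·0.57 = 3.140.
True-score variance = ρ_O + ρ_L + 2·0.57, so 0.838 = (0.63 + ρ_L + 1.14) / 3.140.
ρ_L = 0.838·3.140 − 0.63 − 1.14 = 0.861.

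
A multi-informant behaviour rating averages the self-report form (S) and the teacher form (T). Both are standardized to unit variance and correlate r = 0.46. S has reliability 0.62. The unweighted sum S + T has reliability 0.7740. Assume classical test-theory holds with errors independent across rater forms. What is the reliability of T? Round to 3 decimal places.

Var(S+T) = 2 + 2·0.46 = 2.920.
True-score variance = ρ_S + ρ_T + 2·0.46, so 0.7740 = (0.62 + ρ_T + 0.92) / 2.920.
ρ_T = 0.7740·2.920 − 0.62 − 0.92 = 0.720.

0.720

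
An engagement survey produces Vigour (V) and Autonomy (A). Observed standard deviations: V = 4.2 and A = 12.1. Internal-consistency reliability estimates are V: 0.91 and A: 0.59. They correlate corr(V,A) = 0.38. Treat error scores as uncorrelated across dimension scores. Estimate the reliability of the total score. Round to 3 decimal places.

Var(V+A) = 4.2² + 12.1² + 2·[4.2·12.1·0.38] = 164.05 + 38.6232 = 202.673.
Under uncorrelated errors the observed covariances equal the true-score covariances, so only the own-variance terms attenuate.
True-score variance = [4.2²·0.91 + 12.1²·0.59] + 38.6232 = 102.434 + 38.6232 = 141.058.
Reliability = 141.058 / 202.673 = 0.696.

0.696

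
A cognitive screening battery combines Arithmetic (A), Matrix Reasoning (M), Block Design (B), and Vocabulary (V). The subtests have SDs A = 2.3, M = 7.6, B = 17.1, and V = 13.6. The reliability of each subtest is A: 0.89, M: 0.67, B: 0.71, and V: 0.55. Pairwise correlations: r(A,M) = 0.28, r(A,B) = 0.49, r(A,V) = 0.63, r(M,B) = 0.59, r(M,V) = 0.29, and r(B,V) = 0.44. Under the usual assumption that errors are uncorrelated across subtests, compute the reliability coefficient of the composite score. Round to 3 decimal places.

Var(A+M+B+V) = 2.3² + 7.6² + 17.1² + 13.6² + 2·[2.3·7.6·0.28 + 2.3·17.1·0.49 + 2.3·13.6·0.63 + 7.6·17.1·0.59 + 7.6·13.6·0.29 + 17.1·13.6·0.44] = 540.42 + 505.699 = 1046.12.
Under uncorrelated errors the observed covariances equal the true-score covariances, so only the own-variance terms attenuate.
True-score variance = [2.3²·0.89 + 7.6²·0.67 + 17.1²·0.71 + 13.6²·0.55] + 505.699 = 352.746 + 505.699 = 858.446.
Reliability = 858.446 / 1046.12 = 0.821.

0.821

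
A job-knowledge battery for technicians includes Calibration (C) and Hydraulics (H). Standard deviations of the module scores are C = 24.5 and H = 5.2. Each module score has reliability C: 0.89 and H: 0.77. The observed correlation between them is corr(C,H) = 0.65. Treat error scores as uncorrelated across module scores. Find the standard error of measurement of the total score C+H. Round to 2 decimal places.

Var(total) = 627.29 + 165.62 = 792.91.
True-score variance = 555.043 + 165.62 = 720.663, so reliability = 0.9089.
Error variance = 792.91 − 720.663 = 72.2467; SEM = √72.2467 = 8.50.

8.50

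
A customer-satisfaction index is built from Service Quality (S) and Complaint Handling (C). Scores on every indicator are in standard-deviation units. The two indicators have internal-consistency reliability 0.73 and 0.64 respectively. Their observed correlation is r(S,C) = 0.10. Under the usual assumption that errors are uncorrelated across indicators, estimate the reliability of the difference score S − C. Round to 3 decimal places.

0.650

Var(S−C) = 1 + 1 − 2·0.10 = 2 − 0.2 = 1.8.
With uncorrelated errors the cross-covariances are all true-score covariance, so they carry over unchanged; only the diagonal terms shrink to ρᵢσᵢ².
True-score variance = [0.73 + 0.64] − 0.2 = 1.37 − 0.2 = 1.17.
Reliability = 1.17 / 1.8 = 0.650.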